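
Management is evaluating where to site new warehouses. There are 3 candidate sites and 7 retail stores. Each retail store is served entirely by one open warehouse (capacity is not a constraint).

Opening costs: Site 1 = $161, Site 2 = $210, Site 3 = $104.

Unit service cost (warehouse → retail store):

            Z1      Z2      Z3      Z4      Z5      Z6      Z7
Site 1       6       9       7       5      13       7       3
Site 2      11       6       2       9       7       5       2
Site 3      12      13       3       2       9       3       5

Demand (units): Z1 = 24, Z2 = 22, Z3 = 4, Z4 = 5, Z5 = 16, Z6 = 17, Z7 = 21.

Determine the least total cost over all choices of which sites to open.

For any fixed open set, each retail store goes to its cheapest open site; total = fixed + service.
{Site 1, Site 3}: Z1→Site 1 6·24=144, Z2→Site 1 9·22=198, Z3→Site 3 3·4=12, Z4→Site 3 2·5=10, Z5→Site 3 9·16=144, Z6→Site 3 3·17=51, Z7→Site 1 3·21=63. Service 622; fixed 265; total 887.
{Site 2}: service 688 + fixed 210 = 898
{Site 1, Site 2}: service 548 + fixed 371 = 919
{Site 1, Site 2, Site 3}: Z1→Site 1 6·24=144, Z2→Site 2 6·22=132, Z3→Site 2 2·4=8, Z4→Site 3 2·5=10, Z5→Site 2 7·16=112, Z6→Site 3 3·17=51, Z7→Site 2 2·21=42. Service 499; fixed 475; total 974.
(All 7 nonempty subsets were checked; Site 1 and Site 3 is lowest.)

Minimum total cost: 887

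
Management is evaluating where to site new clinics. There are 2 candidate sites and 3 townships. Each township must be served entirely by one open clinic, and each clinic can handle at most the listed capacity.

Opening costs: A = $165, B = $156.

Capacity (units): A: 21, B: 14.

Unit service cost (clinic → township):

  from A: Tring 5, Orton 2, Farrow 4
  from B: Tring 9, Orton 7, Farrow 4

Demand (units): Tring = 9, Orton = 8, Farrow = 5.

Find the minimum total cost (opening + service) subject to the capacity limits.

Open {A, B}: Tring→A 5·9=45, Orton→A 2·8=16, Farrow→B 4·5=20.
Loads: A carries 17/21, B carries 5/14. Service 81; fixed 321; total 402.
Next best feasible plan costs 438.

Minimum total cost: 402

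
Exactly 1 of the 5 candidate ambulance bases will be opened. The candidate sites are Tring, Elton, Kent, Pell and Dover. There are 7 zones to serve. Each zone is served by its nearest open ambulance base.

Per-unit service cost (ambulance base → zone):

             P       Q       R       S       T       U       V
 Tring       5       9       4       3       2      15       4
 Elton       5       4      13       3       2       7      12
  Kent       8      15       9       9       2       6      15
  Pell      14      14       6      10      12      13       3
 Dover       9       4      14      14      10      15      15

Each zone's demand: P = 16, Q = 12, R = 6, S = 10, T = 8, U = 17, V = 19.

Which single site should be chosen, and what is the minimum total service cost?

With exactly 1 open, each zone uses its cheapest among the chosen.
{Tring}: P→Tring 5·16=80, Q→Tring 9·12=108, R→Tring 4·6=24, S→Tring 3·10=30, T→Tring 2·8=16, U→Tring 15·17=255, V→Tring 4·19=76. Service cost 589.
{Elton}: service cost 599
{Kent}: service cost 855
Among all 5 size-1 choices, {Tring} is lowest.

Choose Tring only; total service cost 589.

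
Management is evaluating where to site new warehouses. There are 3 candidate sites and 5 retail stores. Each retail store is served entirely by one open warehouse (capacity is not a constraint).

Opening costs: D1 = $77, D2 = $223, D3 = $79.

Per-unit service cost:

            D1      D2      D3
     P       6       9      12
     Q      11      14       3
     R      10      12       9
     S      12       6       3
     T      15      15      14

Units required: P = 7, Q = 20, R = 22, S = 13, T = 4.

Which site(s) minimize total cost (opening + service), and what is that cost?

For any fixed open set, each retail store goes to its cheapest open site; total = fixed + service.
{D3}: P→D3 12·7=84, Q→D3 3·20=60, R→D3 9·22=198, S→D3 3·13=39, T→D3 14·4=56. Service 437; fixed 79; total 516.
{D1, D3}: service 395 + fixed 156 = 551
{D2, D3}: service 416 + fixed 302 = 718
{D1, D2, D3}: service 395 + fixed 379 = 774
No other subset beats 516.

Open D3 only; minimum total cost 516.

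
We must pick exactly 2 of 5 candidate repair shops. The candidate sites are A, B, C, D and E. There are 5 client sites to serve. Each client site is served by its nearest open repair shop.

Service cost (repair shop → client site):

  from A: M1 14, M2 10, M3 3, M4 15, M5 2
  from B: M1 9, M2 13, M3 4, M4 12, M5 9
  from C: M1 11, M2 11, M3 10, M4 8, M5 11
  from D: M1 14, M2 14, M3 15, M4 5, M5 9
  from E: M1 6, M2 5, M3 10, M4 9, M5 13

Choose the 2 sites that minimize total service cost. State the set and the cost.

Choose A and E; total service cost 25.

With exactly 2 open, each client site uses its cheapest among the chosen.
{A, E}: M1→E 6, M2→E 5, M3→A 3, M4→E 9, M5→A 2. Service cost 25.
{B, E}: service cost 33
{A, C}: service cost 34
Among all 10 size-2 choices, {A, E} is lowest.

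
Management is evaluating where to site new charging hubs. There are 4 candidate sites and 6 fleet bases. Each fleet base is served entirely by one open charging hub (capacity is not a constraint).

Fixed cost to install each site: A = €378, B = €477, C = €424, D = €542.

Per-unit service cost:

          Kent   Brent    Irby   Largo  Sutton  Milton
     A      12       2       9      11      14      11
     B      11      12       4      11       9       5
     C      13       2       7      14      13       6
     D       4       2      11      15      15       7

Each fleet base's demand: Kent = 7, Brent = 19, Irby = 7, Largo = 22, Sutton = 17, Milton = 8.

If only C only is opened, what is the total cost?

Each fleet base is assigned to its cheapest site among the open ones.
{C}: Kent→C 13·7=91, Brent→C 2·19=38, Irby→C 7·7=49, Largo→C 14·22=308, Sutton→C 13·17=221, Milton→C 6·8=48. Service 755; fixed 424; total 1179.

Total cost: 1179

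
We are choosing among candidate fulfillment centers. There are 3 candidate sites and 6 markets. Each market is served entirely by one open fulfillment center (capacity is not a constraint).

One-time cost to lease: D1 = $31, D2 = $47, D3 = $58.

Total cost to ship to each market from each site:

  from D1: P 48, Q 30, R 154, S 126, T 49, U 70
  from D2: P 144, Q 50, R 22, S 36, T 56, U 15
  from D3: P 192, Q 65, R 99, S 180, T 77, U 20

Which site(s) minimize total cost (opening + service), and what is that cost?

Open D1 and D2; minimum total cost 278.

For any fixed open set, each market goes to its cheapest open site; total = fixed + service.
{D1, D2}: P→D1 48, Q→D1 30, R→D2 22, S→D2 36, T→D1 49, U→D2 15. Service 200; fixed 78; total 278.
{D1, D2, D3}: P→D1 48, Q→D1 30, R→D2 22, S→D2 36, T→D1 49, U→D2 15. Service 200; fixed 136; total 336.
{D2}: P→D2 144, Q→D2 50, R→D2 22, S→D2 36, T→D2 56, U→D2 15. Service 323; fixed 47; total 370.
{D1}: service 477 + fixed 31 = 508
No other subset beats 278.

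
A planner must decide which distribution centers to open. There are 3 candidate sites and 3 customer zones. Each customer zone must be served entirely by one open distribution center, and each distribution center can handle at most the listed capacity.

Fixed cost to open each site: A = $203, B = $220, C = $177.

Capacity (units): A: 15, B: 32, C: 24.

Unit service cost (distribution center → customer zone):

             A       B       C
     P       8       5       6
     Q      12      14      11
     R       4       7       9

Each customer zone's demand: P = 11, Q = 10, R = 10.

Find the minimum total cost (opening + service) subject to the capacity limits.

Minimum total cost: 485

Open {B}: P→B 5·11=55, Q→B 14·10=140, R→B 7·10=70.
Loads: B carries 31/32. Service 265; fixed 220; total 485.
Next best feasible plan costs 596.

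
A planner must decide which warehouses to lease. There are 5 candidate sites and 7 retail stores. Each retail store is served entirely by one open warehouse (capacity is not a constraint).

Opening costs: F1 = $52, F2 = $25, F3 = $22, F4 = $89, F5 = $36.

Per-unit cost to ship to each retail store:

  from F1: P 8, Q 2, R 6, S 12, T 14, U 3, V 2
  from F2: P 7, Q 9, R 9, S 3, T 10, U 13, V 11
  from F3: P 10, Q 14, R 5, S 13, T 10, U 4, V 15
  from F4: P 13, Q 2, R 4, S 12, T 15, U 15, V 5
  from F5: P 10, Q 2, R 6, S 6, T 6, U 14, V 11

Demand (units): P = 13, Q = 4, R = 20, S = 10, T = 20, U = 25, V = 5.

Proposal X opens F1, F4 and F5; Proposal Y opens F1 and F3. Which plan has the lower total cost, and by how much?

Proposal X: {F1, F4, F5}: P→F1 8·13=104, Q→F1 2·4=8, R→F4 4·20=80, S→F5 6·10=60, T→F5 6·20=120, U→F1 3·25=75, V→F1 2·5=10. Service 457; fixed 177; total 634.
Proposal Y: {F1, F3}: P→F1 8·13=104, Q→F1 2·4=8, R→F3 5·20=100, S→F1 12·10=120, T→F3 10·20=200, U→F1 3·25=75, V→F1 2·5=10. Service 617; fixed 74; total 691.
Difference: |634 − 691| = 57.

Proposal X is cheaper by 57.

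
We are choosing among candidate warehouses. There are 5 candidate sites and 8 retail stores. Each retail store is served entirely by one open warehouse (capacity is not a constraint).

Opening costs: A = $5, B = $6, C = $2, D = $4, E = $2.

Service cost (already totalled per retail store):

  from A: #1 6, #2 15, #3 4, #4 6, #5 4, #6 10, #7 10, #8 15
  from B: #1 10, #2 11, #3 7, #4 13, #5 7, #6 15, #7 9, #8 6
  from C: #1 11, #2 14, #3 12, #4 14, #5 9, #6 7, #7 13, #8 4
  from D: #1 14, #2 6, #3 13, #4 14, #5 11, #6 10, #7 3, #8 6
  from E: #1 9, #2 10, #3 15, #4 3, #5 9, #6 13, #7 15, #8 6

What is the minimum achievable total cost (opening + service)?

For any fixed open set, each retail store goes to its cheapest open site; total = fixed + service.
{A, C, D, E}: #1→A 6, #2→D 6, #3→A 4, #4→E 3, #5→A 4, #6→C 7, #7→D 3, #8→C 4. Service 37; fixed 13; total 50.
{A, C, D}: service 40 + fixed 11 = 51
{A, D, E}: service 42 + fixed 11 = 53
{A, B, C, D, E}: service 37 + fixed 19 = 56
No other subset beats 50.

Minimum total cost: 50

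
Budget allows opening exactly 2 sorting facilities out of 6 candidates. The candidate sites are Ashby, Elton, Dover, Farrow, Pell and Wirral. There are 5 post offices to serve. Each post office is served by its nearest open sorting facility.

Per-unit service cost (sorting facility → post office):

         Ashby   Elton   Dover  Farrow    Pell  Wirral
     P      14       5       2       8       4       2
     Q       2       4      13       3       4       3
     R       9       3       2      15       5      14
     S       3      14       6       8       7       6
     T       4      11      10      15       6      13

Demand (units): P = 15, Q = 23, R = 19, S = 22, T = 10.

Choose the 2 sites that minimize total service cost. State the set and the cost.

With exactly 2 open, each post office uses its cheapest among the chosen.
{Ashby, Dover}: P→Dover 2·15=30, Q→Ashby 2·23=46, R→Dover 2·19=38, S→Ashby 3·22=66, T→Ashby 4·10=40. Service cost 220.
{Ashby, Elton}: service cost 284
{Ashby, Pell}: service cost 307
Among all 15 size-2 choices, {Ashby, Dover} is lowest.

Choose Ashby and Dover; total service cost 220.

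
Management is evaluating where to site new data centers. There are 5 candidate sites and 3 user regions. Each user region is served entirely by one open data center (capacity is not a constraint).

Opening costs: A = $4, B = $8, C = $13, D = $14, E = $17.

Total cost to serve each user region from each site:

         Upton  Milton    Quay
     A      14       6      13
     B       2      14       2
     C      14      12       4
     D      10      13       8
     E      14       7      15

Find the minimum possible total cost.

For any fixed open set, each user region goes to its cheapest open site; total = fixed + service.
{A, B}: Upton→B 2, Milton→A 6, Quay→B 2. Service 10; fixed 12; total 22.
{B}: service 18 + fixed 8 = 26
{A, B, C}: service 10 + fixed 25 = 35
{A, B, C, D, E}: Upton→B 2, Milton→A 6, Quay→B 2. Service 10; fixed 56; total 66.
No other subset beats 22.

Minimum total cost: 22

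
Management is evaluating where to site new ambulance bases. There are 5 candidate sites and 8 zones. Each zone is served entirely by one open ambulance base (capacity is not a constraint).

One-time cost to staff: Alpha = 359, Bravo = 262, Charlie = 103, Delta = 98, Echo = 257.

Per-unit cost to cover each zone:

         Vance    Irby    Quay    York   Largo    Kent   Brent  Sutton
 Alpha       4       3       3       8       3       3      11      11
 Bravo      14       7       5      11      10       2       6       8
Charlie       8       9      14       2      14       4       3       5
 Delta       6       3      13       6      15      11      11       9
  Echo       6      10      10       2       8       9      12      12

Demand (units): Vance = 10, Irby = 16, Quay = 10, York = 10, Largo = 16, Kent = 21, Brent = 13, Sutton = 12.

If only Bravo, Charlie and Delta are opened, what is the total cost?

Each zone is assigned to its cheapest site among the open ones.
{Bravo, Charlie, Delta}: Vance→Delta 6·10=60, Irby→Delta 3·16=48, Quay→Bravo 5·10=50, York→Charlie 2·10=20, Largo→Bravo 10·16=160, Kent→Bravo 2·21=42, Brent→Charlie 3·13=39, Sutton→Charlie 5·12=60. Service 479; fixed 463; total 942.

Total cost: 942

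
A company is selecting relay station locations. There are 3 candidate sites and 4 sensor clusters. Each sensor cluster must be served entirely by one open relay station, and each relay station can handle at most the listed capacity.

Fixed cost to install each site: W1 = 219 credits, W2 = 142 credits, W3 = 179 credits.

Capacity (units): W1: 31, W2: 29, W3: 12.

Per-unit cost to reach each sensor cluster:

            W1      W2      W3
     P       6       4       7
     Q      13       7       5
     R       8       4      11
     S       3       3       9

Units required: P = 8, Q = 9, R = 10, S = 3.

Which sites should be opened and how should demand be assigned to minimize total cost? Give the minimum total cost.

Minimum total cost: 447

Open {W2, W3}: P→W2 4·8=32, Q→W3 5·9=45, R→W2 4·10=40, S→W2 3·3=9.
Loads: W2 carries 21/29, W3 carries 9/12. Service 126; fixed 321; total 447.
Next best feasible plan costs 465.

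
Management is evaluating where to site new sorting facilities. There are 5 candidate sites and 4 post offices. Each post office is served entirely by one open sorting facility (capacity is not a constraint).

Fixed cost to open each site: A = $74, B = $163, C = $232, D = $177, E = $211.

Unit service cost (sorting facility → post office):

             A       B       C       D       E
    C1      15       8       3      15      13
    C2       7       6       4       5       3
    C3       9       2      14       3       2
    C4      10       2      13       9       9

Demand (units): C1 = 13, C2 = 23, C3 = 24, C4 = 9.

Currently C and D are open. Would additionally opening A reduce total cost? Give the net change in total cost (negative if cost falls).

Current service cost with {C, D}: 284.
Adding A: each post office re-picks its cheapest; new service cost 284, saving 0.
Extra fixed cost: 74. Net change = 74 − 0 = 74.
(Totals: 693 → 767.)

No — net change +74 (cost rises by 74).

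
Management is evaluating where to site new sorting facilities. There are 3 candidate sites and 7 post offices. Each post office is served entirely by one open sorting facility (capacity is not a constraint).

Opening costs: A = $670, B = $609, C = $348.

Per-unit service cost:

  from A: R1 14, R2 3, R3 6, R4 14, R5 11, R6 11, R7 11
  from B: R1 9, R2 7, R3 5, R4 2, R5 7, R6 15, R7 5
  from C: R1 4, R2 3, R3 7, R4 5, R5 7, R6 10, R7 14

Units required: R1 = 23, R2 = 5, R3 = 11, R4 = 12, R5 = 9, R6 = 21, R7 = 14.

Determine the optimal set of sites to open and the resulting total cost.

For any fixed open set, each post office goes to its cheapest open site; total = fixed + service.
{C}: R1→C 4·23=92, R2→C 3·5=15, R3→C 7·11=77, R4→C 5·12=60, R5→C 7·9=63, R6→C 10·21=210, R7→C 14·14=196. Service 713; fixed 348; total 1061.
{B}: service 769 + fixed 609 = 1378
{B, C}: service 529 + fixed 957 = 1486
{A, B, C}: R1→C 4·23=92, R2→A 3·5=15, R3→B 5·11=55, R4→B 2·12=24, R5→B 7·9=63, R6→C 10·21=210, R7→B 5·14=70. Service 529; fixed 1627; total 2156.
No other subset beats 1061.

Open C only; minimum total cost 1061.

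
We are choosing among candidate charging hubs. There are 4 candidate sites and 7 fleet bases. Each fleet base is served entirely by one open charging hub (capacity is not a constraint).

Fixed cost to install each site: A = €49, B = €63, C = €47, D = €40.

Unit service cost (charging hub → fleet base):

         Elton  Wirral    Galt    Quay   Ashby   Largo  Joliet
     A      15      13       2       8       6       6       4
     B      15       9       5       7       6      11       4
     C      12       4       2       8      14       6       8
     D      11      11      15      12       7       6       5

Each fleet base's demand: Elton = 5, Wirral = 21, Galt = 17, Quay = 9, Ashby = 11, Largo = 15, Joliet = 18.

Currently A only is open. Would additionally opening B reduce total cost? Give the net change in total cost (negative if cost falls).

Current service cost with {A}: 682.
Adding B: each fleet base re-picks its cheapest; new service cost 589, saving 93.
Extra fixed cost: 63. Net change = 63 − 93 = -30.
(Totals: 731 → 701.)

Yes — net change −30 (cost falls by 30).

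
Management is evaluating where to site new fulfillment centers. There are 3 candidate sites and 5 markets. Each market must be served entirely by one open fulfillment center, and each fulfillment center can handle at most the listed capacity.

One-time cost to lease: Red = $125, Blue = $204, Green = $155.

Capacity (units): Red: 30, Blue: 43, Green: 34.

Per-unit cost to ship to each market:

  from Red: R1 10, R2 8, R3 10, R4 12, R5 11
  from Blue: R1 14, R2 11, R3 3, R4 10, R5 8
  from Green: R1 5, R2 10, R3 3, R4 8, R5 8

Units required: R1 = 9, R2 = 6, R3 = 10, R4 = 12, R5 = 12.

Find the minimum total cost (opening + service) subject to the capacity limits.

Minimum total cost: 631

Open {Red, Green}: R1→Green 5·9=45, R2→Red 8·6=48, R3→Green 3·10=30, R4→Green 8·12=96, R5→Red 11·12=132.
Loads: Red carries 18/30, Green carries 31/34. Service 351; fixed 280; total 631.
Next best feasible plan costs 640.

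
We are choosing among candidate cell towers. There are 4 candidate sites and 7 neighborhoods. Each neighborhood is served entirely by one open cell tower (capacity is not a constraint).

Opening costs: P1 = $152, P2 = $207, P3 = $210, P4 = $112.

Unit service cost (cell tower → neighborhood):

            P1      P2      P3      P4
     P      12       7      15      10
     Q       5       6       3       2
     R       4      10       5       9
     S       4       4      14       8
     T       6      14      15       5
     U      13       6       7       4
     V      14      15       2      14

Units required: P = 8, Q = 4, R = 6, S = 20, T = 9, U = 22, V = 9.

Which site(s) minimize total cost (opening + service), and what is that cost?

Open P4 only; minimum total cost 673.

For any fixed open set, each neighborhood goes to its cheapest open site; total = fixed + service.
{P4}: P→P4 10·8=80, Q→P4 2·4=8, R→P4 9·6=54, S→P4 8·20=160, T→P4 5·9=45, U→P4 4·22=88, V→P4 14·9=126. Service 561; fixed 112; total 673.
{P1, P4}: P→P4 10·8=80, Q→P4 2·4=8, R→P1 4·6=24, S→P1 4·20=80, T→P4 5·9=45, U→P4 4·22=88, V→P1 14·9=126. Service 451; fixed 264; total 715.
{P3, P4}: service 429 + fixed 322 = 751
{P1, P2, P3, P4}: P→P2 7·8=56, Q→P4 2·4=8, R→P1 4·6=24, S→P1 4·20=80, T→P4 5·9=45, U→P4 4·22=88, V→P3 2·9=18. Service 319; fixed 681; total 1000.
(All 15 nonempty subsets were checked; P4 only is lowest.)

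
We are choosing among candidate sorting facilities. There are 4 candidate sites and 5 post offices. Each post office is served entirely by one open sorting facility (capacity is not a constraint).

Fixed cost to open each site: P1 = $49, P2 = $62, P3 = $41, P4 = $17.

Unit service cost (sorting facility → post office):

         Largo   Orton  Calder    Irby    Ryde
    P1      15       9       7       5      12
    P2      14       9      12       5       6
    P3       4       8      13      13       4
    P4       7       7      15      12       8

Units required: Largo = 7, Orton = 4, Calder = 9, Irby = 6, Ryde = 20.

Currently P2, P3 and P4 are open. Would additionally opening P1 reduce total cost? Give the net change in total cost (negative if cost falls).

No — net change +4 (cost rises by 4).

Current service cost with {P2, P3, P4}: 274.
Adding P1: each post office re-picks its cheapest; new service cost 229, saving 45.
Extra fixed cost: 49. Net change = 49 − 45 = 4.
(Totals: 394 → 398.)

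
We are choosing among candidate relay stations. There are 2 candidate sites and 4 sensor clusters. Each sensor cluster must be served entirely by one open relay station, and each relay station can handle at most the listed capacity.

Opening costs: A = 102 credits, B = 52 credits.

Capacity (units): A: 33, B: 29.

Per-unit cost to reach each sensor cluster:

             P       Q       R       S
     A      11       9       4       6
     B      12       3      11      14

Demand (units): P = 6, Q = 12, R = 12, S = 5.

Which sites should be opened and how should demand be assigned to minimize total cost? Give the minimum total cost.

Minimum total cost: 334

Open {A, B}: P→A 11·6=66, Q→B 3·12=36, R→A 4·12=48, S→A 6·5=30.
Loads: A carries 23/33, B carries 12/29. Service 180; fixed 154; total 334.
Next best feasible plan costs 340.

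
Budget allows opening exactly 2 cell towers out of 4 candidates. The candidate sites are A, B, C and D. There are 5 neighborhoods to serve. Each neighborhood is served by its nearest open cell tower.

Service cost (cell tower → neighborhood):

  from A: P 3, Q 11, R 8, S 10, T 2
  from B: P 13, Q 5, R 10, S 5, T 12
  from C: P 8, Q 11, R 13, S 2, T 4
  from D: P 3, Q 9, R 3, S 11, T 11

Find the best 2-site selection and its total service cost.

With exactly 2 open, each neighborhood uses its cheapest among the chosen.
{C, D}: P→D 3, Q→D 9, R→D 3, S→C 2, T→C 4. Service cost 21.
{A, B}: service cost 23
{A, C}: service cost 26
Among all 6 size-2 choices, {C, D} is lowest.

Choose C and D; total service cost 21.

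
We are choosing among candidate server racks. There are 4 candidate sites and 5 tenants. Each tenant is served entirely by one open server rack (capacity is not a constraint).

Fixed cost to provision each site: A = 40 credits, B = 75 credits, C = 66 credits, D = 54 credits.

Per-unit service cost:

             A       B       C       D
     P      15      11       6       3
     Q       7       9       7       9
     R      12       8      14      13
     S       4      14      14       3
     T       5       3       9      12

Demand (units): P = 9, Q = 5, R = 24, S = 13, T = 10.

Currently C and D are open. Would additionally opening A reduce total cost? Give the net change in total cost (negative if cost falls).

Current service cost with {C, D}: 503.
Adding A: each tenant re-picks its cheapest; new service cost 439, saving 64.
Extra fixed cost: 40. Net change = 40 − 64 = -24.
(Totals: 623 → 599.)

Yes — net change −24 (cost falls by 24).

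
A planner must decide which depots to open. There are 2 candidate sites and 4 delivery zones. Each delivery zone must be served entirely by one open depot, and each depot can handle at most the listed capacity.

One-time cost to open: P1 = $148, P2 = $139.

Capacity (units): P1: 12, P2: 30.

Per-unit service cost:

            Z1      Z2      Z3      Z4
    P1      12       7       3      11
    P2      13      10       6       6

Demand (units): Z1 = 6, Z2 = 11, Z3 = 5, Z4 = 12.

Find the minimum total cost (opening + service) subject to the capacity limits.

Open {P1, P2}: Z1→P2 13·6=78, Z2→P1 7·11=77, Z3→P2 6·5=30, Z4→P2 6·12=72.
Loads: P1 carries 11/12, P2 carries 23/30. Service 257; fixed 287; total 544.
Next best feasible plan costs 556.

Minimum total cost: 544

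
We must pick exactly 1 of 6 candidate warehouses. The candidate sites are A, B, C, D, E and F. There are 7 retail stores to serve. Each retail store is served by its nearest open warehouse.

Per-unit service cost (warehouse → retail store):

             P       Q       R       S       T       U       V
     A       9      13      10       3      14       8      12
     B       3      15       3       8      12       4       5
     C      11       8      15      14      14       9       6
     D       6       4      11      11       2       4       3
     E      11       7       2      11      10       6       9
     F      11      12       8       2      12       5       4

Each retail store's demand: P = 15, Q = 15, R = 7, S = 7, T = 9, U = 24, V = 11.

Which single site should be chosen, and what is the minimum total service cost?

With exactly 1 open, each retail store uses its cheapest among the chosen.
{D}: P→D 6·15=90, Q→D 4·15=60, R→D 11·7=77, S→D 11·7=77, T→D 2·9=18, U→D 4·24=96, V→D 3·11=33. Service cost 451.
{B}: service cost 606
{F}: service cost 687
Among all 6 size-1 choices, {D} is lowest.

Choose D only; total service cost 451.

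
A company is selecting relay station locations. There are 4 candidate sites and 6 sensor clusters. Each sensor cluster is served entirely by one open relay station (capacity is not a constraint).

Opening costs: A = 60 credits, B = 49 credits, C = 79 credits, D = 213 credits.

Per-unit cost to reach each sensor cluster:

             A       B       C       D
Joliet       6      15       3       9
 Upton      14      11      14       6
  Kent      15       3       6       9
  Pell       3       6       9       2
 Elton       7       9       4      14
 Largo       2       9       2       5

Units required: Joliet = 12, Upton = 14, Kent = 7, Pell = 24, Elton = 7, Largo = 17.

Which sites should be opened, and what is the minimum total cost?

Open A and B; minimum total cost 511.

For any fixed open set, each sensor cluster goes to its cheapest open site; total = fixed + service.
{A, B}: Joliet→A 6·12=72, Upton→B 11·14=154, Kent→B 3·7=21, Pell→A 3·24=72, Elton→A 7·7=49, Largo→A 2·17=34. Service 402; fixed 109; total 511.
{A, B, C}: service 345 + fixed 188 = 533
{B, C}: service 417 + fixed 128 = 545
{A, B, C, D}: service 251 + fixed 401 = 652
(All 15 nonempty subsets were checked; A and B is lowest.)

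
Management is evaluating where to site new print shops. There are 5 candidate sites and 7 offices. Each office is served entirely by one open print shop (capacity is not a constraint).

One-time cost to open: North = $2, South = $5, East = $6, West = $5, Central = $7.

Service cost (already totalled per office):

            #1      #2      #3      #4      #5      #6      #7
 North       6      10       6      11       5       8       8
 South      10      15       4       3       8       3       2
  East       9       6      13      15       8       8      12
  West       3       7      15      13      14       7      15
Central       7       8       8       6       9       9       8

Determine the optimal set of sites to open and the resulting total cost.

Open North, South and West; minimum total cost 39.

For any fixed open set, each office goes to its cheapest open site; total = fixed + service.
{North, South, West}: #1→West 3, #2→West 7, #3→South 4, #4→South 3, #5→North 5, #6→South 3, #7→South 2. Service 27; fixed 12; total 39.
{North, South}: service 33 + fixed 7 = 40
{South, West}: service 30 + fixed 10 = 40
{North, South, East, West, Central}: service 26 + fixed 25 = 51
No other subset beats 39.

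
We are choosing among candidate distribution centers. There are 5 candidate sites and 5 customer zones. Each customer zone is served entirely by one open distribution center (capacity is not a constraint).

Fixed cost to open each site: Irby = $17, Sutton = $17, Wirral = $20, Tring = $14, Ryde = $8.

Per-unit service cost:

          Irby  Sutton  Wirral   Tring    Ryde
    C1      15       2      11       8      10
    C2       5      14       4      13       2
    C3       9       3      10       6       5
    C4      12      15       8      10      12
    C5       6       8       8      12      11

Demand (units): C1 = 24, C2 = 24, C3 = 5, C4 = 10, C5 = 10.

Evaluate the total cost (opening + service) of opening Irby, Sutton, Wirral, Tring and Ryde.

Each customer zone is assigned to its cheapest site among the open ones.
{Irby, Sutton, Wirral, Tring, Ryde}: C1→Sutton 2·24=48, C2→Ryde 2·24=48, C3→Sutton 3·5=15, C4→Wirral 8·10=80, C5→Irby 6·10=60. Service 251; fixed 76; total 327.

Total cost: 327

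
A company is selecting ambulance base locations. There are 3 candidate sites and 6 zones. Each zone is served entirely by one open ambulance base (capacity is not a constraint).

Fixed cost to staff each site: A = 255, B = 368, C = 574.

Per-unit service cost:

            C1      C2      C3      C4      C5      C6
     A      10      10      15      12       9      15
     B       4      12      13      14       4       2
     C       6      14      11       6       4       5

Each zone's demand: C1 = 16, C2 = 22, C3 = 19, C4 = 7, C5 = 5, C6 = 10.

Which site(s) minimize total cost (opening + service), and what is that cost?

Open B only; minimum total cost 1081.

For any fixed open set, each zone goes to its cheapest open site; total = fixed + service.
{B}: C1→B 4·16=64, C2→B 12·22=264, C3→B 13·19=247, C4→B 14·7=98, C5→B 4·5=20, C6→B 2·10=20. Service 713; fixed 368; total 1081.
{A}: service 944 + fixed 255 = 1199
{A, B}: service 655 + fixed 623 = 1278
{A, B, C}: service 575 + fixed 1197 = 1772
No other subset beats 1081.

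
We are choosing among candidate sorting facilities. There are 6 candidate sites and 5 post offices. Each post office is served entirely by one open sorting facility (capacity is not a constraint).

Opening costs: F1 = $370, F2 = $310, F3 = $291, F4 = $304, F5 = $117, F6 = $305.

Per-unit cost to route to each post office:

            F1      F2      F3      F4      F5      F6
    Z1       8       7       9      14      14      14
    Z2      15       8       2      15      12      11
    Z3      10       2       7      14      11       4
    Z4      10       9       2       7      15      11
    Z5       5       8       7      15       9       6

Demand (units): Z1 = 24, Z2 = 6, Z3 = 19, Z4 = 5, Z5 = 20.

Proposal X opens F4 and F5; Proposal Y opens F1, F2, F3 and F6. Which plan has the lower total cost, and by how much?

Proposal X is cheaper by 351.

Proposal X: {F4, F5}: Z1→F4 14·24=336, Z2→F5 12·6=72, Z3→F5 11·19=209, Z4→F4 7·5=35, Z5→F5 9·20=180. Service 832; fixed 421; total 1253.
Proposal Y: {F1, F2, F3, F6}: Z1→F2 7·24=168, Z2→F3 2·6=12, Z3→F2 2·19=38, Z4→F3 2·5=10, Z5→F1 5·20=100. Service 328; fixed 1276; total 1604.
Difference: |1253 − 1604| = 351.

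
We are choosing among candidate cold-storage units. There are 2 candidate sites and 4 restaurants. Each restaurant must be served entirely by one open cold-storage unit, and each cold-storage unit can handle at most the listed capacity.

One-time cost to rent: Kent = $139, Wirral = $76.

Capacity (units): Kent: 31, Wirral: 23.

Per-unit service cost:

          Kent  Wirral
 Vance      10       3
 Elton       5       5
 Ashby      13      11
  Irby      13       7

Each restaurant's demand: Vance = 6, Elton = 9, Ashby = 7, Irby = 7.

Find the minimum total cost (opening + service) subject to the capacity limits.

Open {Kent, Wirral}: Vance→Wirral 3·6=18, Elton→Kent 5·9=45, Ashby→Wirral 11·7=77, Irby→Wirral 7·7=49.
Loads: Kent carries 9/31, Wirral carries 20/23. Service 189; fixed 215; total 404.
Next best feasible plan costs 418.

Minimum total cost: 404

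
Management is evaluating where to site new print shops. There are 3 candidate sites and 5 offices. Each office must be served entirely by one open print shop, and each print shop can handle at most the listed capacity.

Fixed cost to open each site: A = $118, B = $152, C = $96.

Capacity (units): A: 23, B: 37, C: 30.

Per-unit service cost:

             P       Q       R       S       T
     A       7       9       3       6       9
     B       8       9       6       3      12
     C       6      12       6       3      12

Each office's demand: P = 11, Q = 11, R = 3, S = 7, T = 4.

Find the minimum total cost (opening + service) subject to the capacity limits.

Minimum total cost: 426

Open {B}: P→B 8·11=88, Q→B 9·11=99, R→B 6·3=18, S→B 3·7=21, T→B 12·4=48.
Loads: B carries 36/37. Service 274; fixed 152; total 426.
Next best feasible plan costs 445.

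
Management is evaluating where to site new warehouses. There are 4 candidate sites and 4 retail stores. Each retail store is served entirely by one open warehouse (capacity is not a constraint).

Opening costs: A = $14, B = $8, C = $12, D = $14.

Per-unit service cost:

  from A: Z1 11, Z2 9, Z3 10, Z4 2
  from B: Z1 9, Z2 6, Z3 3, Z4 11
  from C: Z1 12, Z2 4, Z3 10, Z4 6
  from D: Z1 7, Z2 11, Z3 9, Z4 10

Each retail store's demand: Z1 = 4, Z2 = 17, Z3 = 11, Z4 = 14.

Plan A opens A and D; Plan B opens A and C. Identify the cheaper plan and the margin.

Plan B is cheaper by 60.

Plan A: {A, D}: Z1→D 7·4=28, Z2→A 9·17=153, Z3→D 9·11=99, Z4→A 2·14=28. Service 308; fixed 28; total 336.
Plan B: {A, C}: Z1→A 11·4=44, Z2→C 4·17=68, Z3→A 10·11=110, Z4→A 2·14=28. Service 250; fixed 26; total 276.
Difference: |336 − 276| = 60.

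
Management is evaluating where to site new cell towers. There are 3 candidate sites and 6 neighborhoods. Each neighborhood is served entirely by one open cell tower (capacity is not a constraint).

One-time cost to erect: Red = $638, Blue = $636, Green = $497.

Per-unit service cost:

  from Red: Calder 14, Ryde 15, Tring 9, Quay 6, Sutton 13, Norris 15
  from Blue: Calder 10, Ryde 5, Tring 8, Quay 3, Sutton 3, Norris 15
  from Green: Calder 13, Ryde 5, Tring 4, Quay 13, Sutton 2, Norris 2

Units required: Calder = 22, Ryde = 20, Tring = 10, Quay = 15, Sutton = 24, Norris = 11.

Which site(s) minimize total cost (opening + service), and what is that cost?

Open Green only; minimum total cost 1188.

For any fixed open set, each neighborhood goes to its cheapest open site; total = fixed + service.
{Green}: Calder→Green 13·22=286, Ryde→Green 5·20=100, Tring→Green 4·10=40, Quay→Green 13·15=195, Sutton→Green 2·24=48, Norris→Green 2·11=22. Service 691; fixed 497; total 1188.
{Blue}: Calder→Blue 10·22=220, Ryde→Blue 5·20=100, Tring→Blue 8·10=80, Quay→Blue 3·15=45, Sutton→Blue 3·24=72, Norris→Blue 15·11=165. Service 682; fixed 636; total 1318.
{Blue, Green}: Calder→Blue 10·22=220, Ryde→Blue 5·20=100, Tring→Green 4·10=40, Quay→Blue 3·15=45, Sutton→Green 2·24=48, Norris→Green 2·11=22. Service 475; fixed 1133; total 1608.
{Red, Blue, Green}: service 475 + fixed 1771 = 2246
No other subset beats 1188.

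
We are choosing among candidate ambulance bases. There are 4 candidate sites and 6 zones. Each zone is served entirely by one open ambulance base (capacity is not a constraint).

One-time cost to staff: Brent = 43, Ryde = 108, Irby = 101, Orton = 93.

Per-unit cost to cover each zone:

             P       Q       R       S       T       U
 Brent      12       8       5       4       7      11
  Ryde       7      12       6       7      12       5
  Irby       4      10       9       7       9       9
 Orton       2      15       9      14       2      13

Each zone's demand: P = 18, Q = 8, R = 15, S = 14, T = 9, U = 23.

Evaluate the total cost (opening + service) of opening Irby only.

Each zone is assigned to its cheapest site among the open ones.
{Irby}: P→Irby 4·18=72, Q→Irby 10·8=80, R→Irby 9·15=135, S→Irby 7·14=98, T→Irby 9·9=81, U→Irby 9·23=207. Service 673; fixed 101; total 774.

Total cost: 774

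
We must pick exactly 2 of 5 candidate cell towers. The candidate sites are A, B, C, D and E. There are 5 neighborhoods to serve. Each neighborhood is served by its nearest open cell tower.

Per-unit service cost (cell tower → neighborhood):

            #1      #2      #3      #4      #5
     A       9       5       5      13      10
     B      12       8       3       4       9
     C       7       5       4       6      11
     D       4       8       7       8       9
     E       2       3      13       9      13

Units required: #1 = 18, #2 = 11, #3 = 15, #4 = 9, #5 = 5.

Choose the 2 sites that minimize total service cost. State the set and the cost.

With exactly 2 open, each neighborhood uses its cheapest among the chosen.
{B, E}: #1→E 2·18=36, #2→E 3·11=33, #3→B 3·15=45, #4→B 4·9=36, #5→B 9·5=45. Service cost 195.
{C, E}: service cost 238
{A, E}: service cost 275
Among all 10 size-2 choices, {B, E} is lowest.

Choose B and E; total service cost 195.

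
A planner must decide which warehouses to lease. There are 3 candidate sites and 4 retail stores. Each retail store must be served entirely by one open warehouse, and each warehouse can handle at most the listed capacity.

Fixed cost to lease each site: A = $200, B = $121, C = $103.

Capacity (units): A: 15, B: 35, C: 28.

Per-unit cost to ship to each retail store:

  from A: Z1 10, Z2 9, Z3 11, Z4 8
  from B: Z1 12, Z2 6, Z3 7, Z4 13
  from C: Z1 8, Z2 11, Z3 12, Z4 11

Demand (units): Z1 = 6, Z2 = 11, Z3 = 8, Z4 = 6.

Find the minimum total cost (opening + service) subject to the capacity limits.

Minimum total cost: 393

Open {B}: Z1→B 12·6=72, Z2→B 6·11=66, Z3→B 7·8=56, Z4→B 13·6=78.
Loads: B carries 31/35. Service 272; fixed 121; total 393.
Next best feasible plan costs 460.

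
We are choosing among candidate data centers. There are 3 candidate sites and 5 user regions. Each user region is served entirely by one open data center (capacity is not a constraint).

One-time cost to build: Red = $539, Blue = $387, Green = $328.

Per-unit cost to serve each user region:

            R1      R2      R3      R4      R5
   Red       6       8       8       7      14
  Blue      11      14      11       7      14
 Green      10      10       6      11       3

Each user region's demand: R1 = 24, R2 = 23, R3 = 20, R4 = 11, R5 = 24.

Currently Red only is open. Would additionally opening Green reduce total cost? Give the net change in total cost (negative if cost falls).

Current service cost with {Red}: 901.
Adding Green: each user region re-picks its cheapest; new service cost 597, saving 304.
Extra fixed cost: 328. Net change = 328 − 304 = 24.
(Totals: 1440 → 1464.)

No — net change +24 (cost rises by 24).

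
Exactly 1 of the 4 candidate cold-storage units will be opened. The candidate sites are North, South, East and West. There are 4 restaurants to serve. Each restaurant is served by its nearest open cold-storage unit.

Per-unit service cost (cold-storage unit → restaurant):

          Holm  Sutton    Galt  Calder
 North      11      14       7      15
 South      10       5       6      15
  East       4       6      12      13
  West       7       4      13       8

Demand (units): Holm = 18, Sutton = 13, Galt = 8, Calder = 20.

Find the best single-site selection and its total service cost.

Choose West only; total service cost 442.

With exactly 1 open, each restaurant uses its cheapest among the chosen.
{West}: Holm→West 7·18=126, Sutton→West 4·13=52, Galt→West 13·8=104, Calder→West 8·20=160. Service cost 442.
{East}: service cost 506
{South}: service cost 593
Among all 4 size-1 choices, {West} is lowest.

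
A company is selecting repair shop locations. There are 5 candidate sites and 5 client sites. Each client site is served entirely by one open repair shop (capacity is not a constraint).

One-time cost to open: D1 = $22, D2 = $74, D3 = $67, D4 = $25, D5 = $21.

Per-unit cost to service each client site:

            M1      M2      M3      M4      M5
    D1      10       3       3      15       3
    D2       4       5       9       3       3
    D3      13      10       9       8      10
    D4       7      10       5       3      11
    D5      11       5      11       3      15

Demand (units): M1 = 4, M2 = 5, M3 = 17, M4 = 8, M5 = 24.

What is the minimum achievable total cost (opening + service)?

Minimum total cost: 237

For any fixed open set, each client site goes to its cheapest open site; total = fixed + service.
{D1, D4}: M1→D4 7·4=28, M2→D1 3·5=15, M3→D1 3·17=51, M4→D4 3·8=24, M5→D1 3·24=72. Service 190; fixed 47; total 237.
{D1, D5}: service 202 + fixed 43 = 245
{D1, D4, D5}: M1→D4 7·4=28, M2→D1 3·5=15, M3→D1 3·17=51, M4→D4 3·8=24, M5→D1 3·24=72. Service 190; fixed 68; total 258.
{D1, D2, D3, D4, D5}: service 178 + fixed 209 = 387
No other subset beats 237.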